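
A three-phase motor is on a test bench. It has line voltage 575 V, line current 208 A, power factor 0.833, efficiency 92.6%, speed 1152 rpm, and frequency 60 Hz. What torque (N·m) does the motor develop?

P_in = √3·V·I·cosφ = 1.732 × 575 × 208 × 0.833 = 172554 W
P_out = η·P_in = 0.926 × 172554 = 159785 W
n = 1152 rpm
ω = 2π×1152/60 = 120.6 rad/s
τ = P_out/ω = 159785/120.6 = 1320 N·m

1320 N·m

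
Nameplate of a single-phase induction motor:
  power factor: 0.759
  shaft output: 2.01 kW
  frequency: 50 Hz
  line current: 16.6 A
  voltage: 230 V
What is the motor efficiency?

69.4 %

P_out = 2.01 kW = 2010 W
P_in = V·I·cosφ = 230 × 16.6 × 0.759 = 2898 W
η = P_out / P_in = 2010 / 2898 = 0.694 = 69.4%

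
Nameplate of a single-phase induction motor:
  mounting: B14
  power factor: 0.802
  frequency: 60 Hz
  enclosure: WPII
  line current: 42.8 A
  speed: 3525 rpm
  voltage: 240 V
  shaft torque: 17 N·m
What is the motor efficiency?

ω = 2π × 3525/60 = 369.1 rad/s; P_out = τω = 17 × 369.1 = 6275 W
P_in = V·I·cosφ = 240 × 42.8 × 0.802 = 8238 W
η = P_out / P_in = 6275 / 8238 = 0.762 = 76.2%

76.2 %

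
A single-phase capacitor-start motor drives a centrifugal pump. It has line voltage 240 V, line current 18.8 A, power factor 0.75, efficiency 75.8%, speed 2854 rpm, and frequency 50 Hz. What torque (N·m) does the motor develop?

8.58 N·m

P_in = V·I·cosφ = 240 × 18.8 × 0.75 = 3384 W
P_out = η·P_in = 0.758 × 3384 = 2565 W
n = 2854 rpm
ω = 2π×2854/60 = 298.9 rad/s
τ = P_out/ω = 2565/298.9 = 8.58 N·m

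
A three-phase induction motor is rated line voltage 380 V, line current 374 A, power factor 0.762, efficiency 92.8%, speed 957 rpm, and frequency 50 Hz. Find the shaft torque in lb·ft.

1280 lb·ft

P_in = √3·V·I·cosφ = 1.732 × 380 × 374 × 0.762 = 187568 W
P_out = η·P_in = 0.928 × 187568 = 174063 W
n = 957 rpm
ω = 2π×957/60 = 100.2 rad/s
τ = P_out/ω = 174063/100.2 = 1737 N·m
In lb·ft: 1737/1.356 = 1280 lb·ft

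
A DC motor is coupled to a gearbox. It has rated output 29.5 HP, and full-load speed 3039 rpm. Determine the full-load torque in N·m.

69.2 N·m

P_out = 29.5 × 746 = 22007 W
ω = 2π × 3039/60 = 318.2 rad/s
τ = P_out/ω = 22007/318.2 = 69.2 N·m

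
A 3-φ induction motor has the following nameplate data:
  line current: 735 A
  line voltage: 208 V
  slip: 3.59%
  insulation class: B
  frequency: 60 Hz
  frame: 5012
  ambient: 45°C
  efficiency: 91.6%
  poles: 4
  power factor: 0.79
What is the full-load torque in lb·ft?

778 lb·ft

P_in = √3·V·I·cosφ = 1.732 × 208 × 735 × 0.79 = 209183 W
P_out = η·P_in = 0.916 × 209183 = 191612 W
n_s = 120×60/4 = 1800 rpm; n = 1800×(1−0.0359) = 1735 rpm
ω = 2π×1735/60 = 181.7 rad/s
τ = P_out/ω = 191612/181.7 = 1055 N·m
In lb·ft: 1055/1.356 = 778 lb·ft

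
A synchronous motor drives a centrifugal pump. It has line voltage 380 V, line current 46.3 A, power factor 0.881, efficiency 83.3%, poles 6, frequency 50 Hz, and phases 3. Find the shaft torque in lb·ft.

P_in = √3·V·I·cosφ = 1.732 × 380 × 46.3 × 0.881 = 26847 W
P_out = η·P_in = 0.833 × 26847 = 22364 W
n = n_s = 120×50/6 = 1000 rpm (synchronous)
ω = 2π×1000/60 = 104.7 rad/s
τ = P_out/ω = 22364/104.7 = 213.6 N·m
In lb·ft: 213.6/1.356 = 158 lb·ft

158 lb·ft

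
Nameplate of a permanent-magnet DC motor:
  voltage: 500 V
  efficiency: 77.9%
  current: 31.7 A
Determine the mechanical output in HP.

16.6 HP

P_in = V·I = 500 × 31.7 = 15850 W
P_out = η·P_in = 0.779 × 15850 = 12347 W
= 12347/746 = 16.6 HP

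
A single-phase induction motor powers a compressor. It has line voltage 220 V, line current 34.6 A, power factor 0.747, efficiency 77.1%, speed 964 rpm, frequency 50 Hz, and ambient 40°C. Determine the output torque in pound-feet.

32 lb·ft

P_in = V·I·cosφ = 220 × 34.6 × 0.747 = 5686 W
P_out = η·P_in = 0.771 × 5686 = 4384 W
n = 964 rpm
ω = 2π×964/60 = 100.9 rad/s
τ = P_out/ω = 4384/100.9 = 43.45 N·m
In lb·ft: 43.45/1.356 = 32 lb·ft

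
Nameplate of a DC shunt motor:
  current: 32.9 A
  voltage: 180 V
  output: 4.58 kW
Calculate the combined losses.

P_in = V·I = 180×32.9 = 5922 W
P_out = 4580 W
Losses = P_in − P_out = 5922 − 4580 = 1342 W

1.34 kW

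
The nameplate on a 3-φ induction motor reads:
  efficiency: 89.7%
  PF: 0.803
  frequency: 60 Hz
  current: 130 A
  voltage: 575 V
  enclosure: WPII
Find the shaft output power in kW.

P_in = √3·V·I·cosφ = 1.732 × 575 × 130 × 0.803 = 103962 W
P_out = η·P_in = 0.897 × 103962 = 93254 W

93.3 kW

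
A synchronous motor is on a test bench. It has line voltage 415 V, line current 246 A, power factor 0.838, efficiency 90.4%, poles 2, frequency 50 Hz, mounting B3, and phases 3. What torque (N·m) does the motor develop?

P_in = √3·V·I·cosφ = 1.732 × 415 × 246 × 0.838 = 148175 W
P_out = η·P_in = 0.904 × 148175 = 133950 W
n = n_s = 120×50/2 = 3000 rpm (synchronous)
ω = 2π×3000/60 = 314.2 rad/s
τ = P_out/ω = 133950/314.2 = 426 N·m

426 N·m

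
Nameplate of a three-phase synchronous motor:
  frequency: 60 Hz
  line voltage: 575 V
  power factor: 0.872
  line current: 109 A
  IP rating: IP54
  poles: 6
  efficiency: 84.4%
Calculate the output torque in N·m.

636 N·m

P_in = √3·V·I·cosφ = 1.732 × 575 × 109 × 0.872 = 94658 W
P_out = η·P_in = 0.844 × 94658 = 79891 W
n = n_s = 120×60/6 = 1200 rpm (synchronous)
ω = 2π×1200/60 = 125.7 rad/s
τ = P_out/ω = 79891/125.7 = 636 N·m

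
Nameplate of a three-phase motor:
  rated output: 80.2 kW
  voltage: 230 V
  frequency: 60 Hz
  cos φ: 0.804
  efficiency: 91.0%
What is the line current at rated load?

275 A

P_out = 80.2 kW = 80200 W
P_in = P_out / η = 80200 / 0.910 = 88132 W
I_L = P_in / (√3·V_L·cosφ) = 88132 / (1.732 × 230 × 0.804) = 275 A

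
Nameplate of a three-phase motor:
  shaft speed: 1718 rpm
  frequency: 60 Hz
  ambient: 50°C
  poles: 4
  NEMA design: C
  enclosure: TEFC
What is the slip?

n_s = 120f/p = 120×60/4 = 1800 rpm
s = (n_s − n)/n_s = (1800 − 1718)/1800 = 0.0456

4.56 %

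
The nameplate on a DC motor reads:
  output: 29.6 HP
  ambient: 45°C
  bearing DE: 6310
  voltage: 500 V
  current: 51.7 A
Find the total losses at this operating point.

P_in = V·I = 500×51.7 = 25850 W
P_out = 29.6×746 = 22082 W
Losses = P_in − P_out = 25850 − 22082 = 3768 W

3.77 kW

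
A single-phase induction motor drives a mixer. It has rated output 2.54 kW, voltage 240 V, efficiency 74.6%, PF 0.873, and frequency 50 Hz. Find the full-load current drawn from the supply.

P_out = 2.54 kW = 2540 W
P_in = P_out / η = 2540 / 0.746 = 3405 W
I = P_in / (V·cosφ) = 3405 / (240 × 0.873) = 16.3 A

16.3 A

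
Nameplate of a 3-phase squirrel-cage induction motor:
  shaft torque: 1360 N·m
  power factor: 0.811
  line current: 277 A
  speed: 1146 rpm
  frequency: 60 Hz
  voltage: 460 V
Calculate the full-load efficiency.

91.2 %

ω = 2π × 1146/60 = 120 rad/s; P_out = τω = 1360 × 120 = 163200 W
P_in = √3·V_L·I_L·cosφ = 1.732 × 460 × 277 × 0.811 = 178981 W
η = P_out / P_in = 163200 / 178981 = 0.912 = 91.2%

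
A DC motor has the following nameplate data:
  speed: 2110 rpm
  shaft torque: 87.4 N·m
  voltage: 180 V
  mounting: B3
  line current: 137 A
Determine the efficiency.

78.3 %

ω = 2π × 2110/60 = 221 rad/s; P_out = τω = 87.4 × 221 = 19315 W
P_in = V·I = 180 × 137 = 24660 W
η = P_out / P_in = 19315 / 24660 = 0.783 = 78.3%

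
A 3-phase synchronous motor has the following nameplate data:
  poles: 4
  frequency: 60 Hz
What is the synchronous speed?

1800 rpm

n_s = 120f/p = 120×60/4 = 1800 rpm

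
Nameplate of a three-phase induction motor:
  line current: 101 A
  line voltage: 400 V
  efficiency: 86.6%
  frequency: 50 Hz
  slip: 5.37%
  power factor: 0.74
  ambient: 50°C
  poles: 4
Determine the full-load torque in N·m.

302 N·m

P_in = √3·V·I·cosφ = 1.732 × 400 × 101 × 0.74 = 51780 W
P_out = η·P_in = 0.866 × 51780 = 44841 W
n_s = 120×50/4 = 1500 rpm; n = 1500×(1−0.0537) = 1419 rpm
ω = 2π×1419/60 = 148.6 rad/s
τ = P_out/ω = 44841/148.6 = 302 N·m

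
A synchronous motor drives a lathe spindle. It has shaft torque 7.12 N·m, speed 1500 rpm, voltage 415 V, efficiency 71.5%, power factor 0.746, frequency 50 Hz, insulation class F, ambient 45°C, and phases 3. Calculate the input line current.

ω = 2π×1500/60 = 157.1 rad/s; P_out = τω = 7.12 × 157.1 = 1119 W
P_in = P_out / η = 1119 / 0.715 = 1565 W
I_L = P_in / (√3·V_L·cosφ) = 1565 / (1.732 × 415 × 0.746) = 2.92 A

2.92 A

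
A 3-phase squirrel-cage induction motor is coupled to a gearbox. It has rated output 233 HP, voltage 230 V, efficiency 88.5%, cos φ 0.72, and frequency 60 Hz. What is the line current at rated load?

685 A

P_out = 233 × 746 = 173818 W
P_in = P_out / η = 173818 / 0.885 = 196405 W
I_L = P_in / (√3·V_L·cosφ) = 196405 / (1.732 × 230 × 0.72) = 685 A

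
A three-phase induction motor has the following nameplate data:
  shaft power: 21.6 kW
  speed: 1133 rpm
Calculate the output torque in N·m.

ω = 2π × 1133/60 = 118.6 rad/s
τ = P/ω = 21600/118.6 = 182 N·m

182 N·m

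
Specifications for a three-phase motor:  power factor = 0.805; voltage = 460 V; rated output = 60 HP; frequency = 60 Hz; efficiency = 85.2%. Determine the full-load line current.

P_out = 60 × 746 = 44760 W
P_in = P_out / η = 44760 / 0.852 = 52535 W
I_L = P_in / (√3·V_L·cosφ) = 52535 / (1.732 × 460 × 0.805) = 81.9 A

81.9 A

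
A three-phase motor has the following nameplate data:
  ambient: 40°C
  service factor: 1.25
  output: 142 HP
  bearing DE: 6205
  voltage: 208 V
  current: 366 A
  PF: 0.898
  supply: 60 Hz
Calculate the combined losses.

P_in = √3·V·I·cosφ = 1.732×208×366×0.898 = 118405 W
P_out = 142×746 = 105932 W
Losses = P_in − P_out = 118405 − 105932 = 12473 W

12500 W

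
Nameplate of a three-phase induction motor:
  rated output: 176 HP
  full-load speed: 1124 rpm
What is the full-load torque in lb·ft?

P_out = 176 × 746 = 131296 W
ω = 2π × 1124/60 = 117.7 rad/s
τ = P_out/ω = 131296/117.7 = 1116 N·m
In lb·ft: 1116/1.356 = 823 lb·ft

823 lb·ft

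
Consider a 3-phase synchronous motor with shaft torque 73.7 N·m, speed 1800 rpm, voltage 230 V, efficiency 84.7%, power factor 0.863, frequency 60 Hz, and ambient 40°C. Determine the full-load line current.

ω = 2π×1800/60 = 188.5 rad/s; P_out = τω = 73.7 × 188.5 = 13892 W
P_in = P_out / η = 13892 / 0.847 = 16401 W
I_L = P_in / (√3·V_L·cosφ) = 16401 / (1.732 × 230 × 0.863) = 47.7 A

47.7 A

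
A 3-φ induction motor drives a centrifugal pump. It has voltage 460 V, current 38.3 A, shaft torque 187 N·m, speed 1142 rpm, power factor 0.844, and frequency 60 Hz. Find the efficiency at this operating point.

86.8 %

ω = 2π × 1142/60 = 119.6 rad/s; P_out = τω = 187 × 119.6 = 22365 W
P_in = √3·V_L·I_L·cosφ = 1.732 × 460 × 38.3 × 0.844 = 25754 W
η = P_out / P_in = 22365 / 25754 = 0.868 = 86.8%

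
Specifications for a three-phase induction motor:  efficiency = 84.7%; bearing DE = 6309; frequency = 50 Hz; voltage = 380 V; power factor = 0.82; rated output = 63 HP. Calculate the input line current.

103 A

P_out = 63 × 746 = 46998 W
P_in = P_out / η = 46998 / 0.847 = 55488 W
I_L = P_in / (√3·V_L·cosφ) = 55488 / (1.732 × 380 × 0.82) = 103 A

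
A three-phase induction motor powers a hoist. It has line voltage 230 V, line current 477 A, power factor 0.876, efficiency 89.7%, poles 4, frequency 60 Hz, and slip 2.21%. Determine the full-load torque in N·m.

810 N·m

P_in = √3·V·I·cosφ = 1.732 × 230 × 477 × 0.876 = 166456 W
P_out = η·P_in = 0.897 × 166456 = 149311 W
n_s = 120×60/4 = 1800 rpm; n = 1800×(1−0.0221) = 1760 rpm
ω = 2π×1760/60 = 184.3 rad/s
τ = P_out/ω = 149311/184.3 = 810 N·m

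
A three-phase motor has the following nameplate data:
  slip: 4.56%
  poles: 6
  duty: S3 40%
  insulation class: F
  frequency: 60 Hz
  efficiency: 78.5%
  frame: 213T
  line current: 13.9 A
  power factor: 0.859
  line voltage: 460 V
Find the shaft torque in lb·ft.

P_in = √3·V·I·cosφ = 1.732 × 460 × 13.9 × 0.859 = 9513 W
P_out = η·P_in = 0.785 × 9513 = 7468 W
n_s = 120×60/6 = 1200 rpm; n = 1200×(1−0.0456) = 1145 rpm
ω = 2π×1145/60 = 119.9 rad/s
τ = P_out/ω = 7468/119.9 = 62.29 N·m
In lb·ft: 62.29/1.356 = 45.9 lb·ft

45.9 lb·ft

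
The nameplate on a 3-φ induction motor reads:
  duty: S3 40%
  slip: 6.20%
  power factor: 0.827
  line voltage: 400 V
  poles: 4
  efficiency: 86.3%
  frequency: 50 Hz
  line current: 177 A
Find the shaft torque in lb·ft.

438 lb·ft

P_in = √3·V·I·cosφ = 1.732 × 400 × 177 × 0.827 = 101411 W
P_out = η·P_in = 0.863 × 101411 = 87518 W
n_s = 120×50/4 = 1500 rpm; n = 1500×(1−0.062) = 1407 rpm
ω = 2π×1407/60 = 147.3 rad/s
τ = P_out/ω = 87518/147.3 = 594.1 N·m
In lb·ft: 594.1/1.356 = 438 lb·ft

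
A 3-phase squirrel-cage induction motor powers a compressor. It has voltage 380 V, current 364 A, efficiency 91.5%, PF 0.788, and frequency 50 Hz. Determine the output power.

P_in = √3·V·I·cosφ = 1.732 × 380 × 364 × 0.788 = 188781 W
P_out = η·P_in = 0.915 × 188781 = 172735 W

173 kW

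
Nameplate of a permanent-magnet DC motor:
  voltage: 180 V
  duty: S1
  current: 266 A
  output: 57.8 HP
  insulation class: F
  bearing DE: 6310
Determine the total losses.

P_in = V·I = 180×266 = 47880 W
P_out = 57.8×746 = 43119 W
Losses = P_in − P_out = 47880 − 43119 = 4761 W

4760 W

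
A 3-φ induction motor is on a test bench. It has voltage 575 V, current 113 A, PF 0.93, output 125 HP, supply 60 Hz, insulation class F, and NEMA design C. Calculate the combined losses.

P_in = √3·V·I·cosφ = 1.732×575×113×0.93 = 104659 W
P_out = 125×746 = 93250 W
Losses = P_in − P_out = 104659 − 93250 = 11409 W

11.4 kW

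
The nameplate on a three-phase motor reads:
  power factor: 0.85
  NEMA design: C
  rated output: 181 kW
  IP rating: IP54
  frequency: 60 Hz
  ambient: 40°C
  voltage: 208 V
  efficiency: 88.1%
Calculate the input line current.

671 A

P_out = 181 kW = 181000 W
P_in = P_out / η = 181000 / 0.881 = 205448 W
I_L = P_in / (√3·V_L·cosφ) = 205448 / (1.732 × 208 × 0.85) = 671 A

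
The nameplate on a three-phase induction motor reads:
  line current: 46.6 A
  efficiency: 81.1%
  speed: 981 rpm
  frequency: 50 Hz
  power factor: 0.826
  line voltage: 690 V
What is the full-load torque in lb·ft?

268 lb·ft

P_in = √3·V·I·cosφ = 1.732 × 690 × 46.6 × 0.826 = 46001 W
P_out = η·P_in = 0.811 × 46001 = 37307 W
n = 981 rpm
ω = 2π×981/60 = 102.7 rad/s
τ = P_out/ω = 37307/102.7 = 363.3 N·m
In lb·ft: 363.3/1.356 = 268 lb·ft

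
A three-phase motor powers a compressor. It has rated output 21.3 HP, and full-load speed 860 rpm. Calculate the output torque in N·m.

P_out = 21.3 × 746 = 15890 W
ω = 2π × 860/60 = 90.06 rad/s
τ = P_out/ω = 15890/90.06 = 176 N·m

176 N·m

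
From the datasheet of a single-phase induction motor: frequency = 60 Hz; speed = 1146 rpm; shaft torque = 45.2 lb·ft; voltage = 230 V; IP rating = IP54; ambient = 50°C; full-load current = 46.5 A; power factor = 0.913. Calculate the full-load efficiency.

75.3 %

τ = 45.2 lb·ft × 1.356 = 61.29 N·m
ω = 2π × 1146/60 = 120 rad/s; P_out = τω = 61.29 × 120 = 7355 W
P_in = V·I·cosφ = 230 × 46.5 × 0.913 = 9765 W
η = P_out / P_in = 7355 / 9765 = 0.753 = 75.3%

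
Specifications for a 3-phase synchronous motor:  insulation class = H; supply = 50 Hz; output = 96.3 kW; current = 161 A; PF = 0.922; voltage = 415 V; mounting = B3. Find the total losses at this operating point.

P_in = √3·V·I·cosφ = 1.732×415×161×0.922 = 106697 W
P_out = 96300 W
Losses = P_in − P_out = 106697 − 96300 = 10397 W

10.4 kW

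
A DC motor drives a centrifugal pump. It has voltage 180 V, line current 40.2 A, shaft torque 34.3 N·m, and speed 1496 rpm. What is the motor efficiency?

74.3 %

ω = 2π × 1496/60 = 156.7 rad/s; P_out = τω = 34.3 × 156.7 = 5375 W
P_in = V·I = 180 × 40.2 = 7236 W
η = P_out / P_in = 5375 / 7236 = 0.743 = 74.3%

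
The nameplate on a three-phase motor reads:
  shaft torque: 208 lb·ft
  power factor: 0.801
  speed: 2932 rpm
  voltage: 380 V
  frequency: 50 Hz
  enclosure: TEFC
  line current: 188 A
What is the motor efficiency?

τ = 208 lb·ft × 1.356 = 282 N·m
ω = 2π × 2932/60 = 307 rad/s; P_out = τω = 282 × 307 = 86574 W
P_in = √3·V_L·I_L·cosφ = 1.732 × 380 × 188 × 0.801 = 99111 W
η = P_out / P_in = 86574 / 99111 = 0.874 = 87.4%

87.4 %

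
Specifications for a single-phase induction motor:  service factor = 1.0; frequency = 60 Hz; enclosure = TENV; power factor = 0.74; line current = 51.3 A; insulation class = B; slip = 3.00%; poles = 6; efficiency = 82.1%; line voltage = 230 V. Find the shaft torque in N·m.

58.8 N·m

P_in = V·I·cosφ = 230 × 51.3 × 0.74 = 8731 W
P_out = η·P_in = 0.821 × 8731 = 7168 W
n_s = 120×60/6 = 1200 rpm; n = 1200×(1−0.03) = 1164 rpm
ω = 2π×1164/60 = 121.9 rad/s
τ = P_out/ω = 7168/121.9 = 58.8 N·m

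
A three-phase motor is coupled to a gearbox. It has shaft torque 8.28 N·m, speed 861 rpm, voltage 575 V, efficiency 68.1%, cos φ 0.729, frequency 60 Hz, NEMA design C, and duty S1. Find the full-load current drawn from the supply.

ω = 2π×861/60 = 90.16 rad/s; P_out = τω = 8.28 × 90.16 = 747 W
P_in = P_out / η = 747 / 0.681 = 1097 W
I_L = P_in / (√3·V_L·cosφ) = 1097 / (1.732 × 575 × 0.729) = 1.51 A

1.51 A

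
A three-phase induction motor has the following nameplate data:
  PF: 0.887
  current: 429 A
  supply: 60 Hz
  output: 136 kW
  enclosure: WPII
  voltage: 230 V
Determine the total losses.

P_in = √3·V·I·cosφ = 1.732×230×429×0.887 = 151585 W
P_out = 136000 W
Losses = P_in − P_out = 151585 − 136000 = 15585 W

15.6 kW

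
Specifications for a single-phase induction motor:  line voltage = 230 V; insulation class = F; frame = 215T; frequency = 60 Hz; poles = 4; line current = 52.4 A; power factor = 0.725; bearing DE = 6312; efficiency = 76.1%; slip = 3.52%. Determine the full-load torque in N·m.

36.6 N·m

P_in = V·I·cosφ = 230 × 52.4 × 0.725 = 8738 W
P_out = η·P_in = 0.761 × 8738 = 6650 W
n_s = 120×60/4 = 1800 rpm; n = 1800×(1−0.0352) = 1737 rpm
ω = 2π×1737/60 = 181.9 rad/s
τ = P_out/ω = 6650/181.9 = 36.6 N·m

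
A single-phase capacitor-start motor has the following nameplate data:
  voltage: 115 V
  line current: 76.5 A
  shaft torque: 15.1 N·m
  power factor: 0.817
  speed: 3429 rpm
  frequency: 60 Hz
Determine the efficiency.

75.4 %

ω = 2π × 3429/60 = 359.1 rad/s; P_out = τω = 15.1 × 359.1 = 5422 W
P_in = V·I·cosφ = 115 × 76.5 × 0.817 = 7188 W
η = P_out / P_in = 5422 / 7188 = 0.754 = 75.4%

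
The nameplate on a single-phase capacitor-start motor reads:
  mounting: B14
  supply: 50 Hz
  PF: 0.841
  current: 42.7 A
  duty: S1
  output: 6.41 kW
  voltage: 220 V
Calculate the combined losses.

P_in = V·I·cosφ = 220×42.7×0.841 = 7900 W
P_out = 6410 W
Losses = P_in − P_out = 7900 − 6410 = 1490 W

1.49 kW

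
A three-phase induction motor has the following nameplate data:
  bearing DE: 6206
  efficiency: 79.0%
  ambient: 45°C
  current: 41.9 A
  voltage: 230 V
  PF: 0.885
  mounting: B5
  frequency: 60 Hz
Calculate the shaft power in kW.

11.7 kW

P_in = √3·V·I·cosφ = 1.732 × 230 × 41.9 × 0.885 = 14772 W
P_out = η·P_in = 0.79 × 14772 = 11670 W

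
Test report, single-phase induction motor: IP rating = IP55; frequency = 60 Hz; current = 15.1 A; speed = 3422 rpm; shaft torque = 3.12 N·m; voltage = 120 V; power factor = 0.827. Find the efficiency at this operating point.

ω = 2π × 3422/60 = 358.4 rad/s; P_out = τω = 3.12 × 358.4 = 1118 W
P_in = V·I·cosφ = 120 × 15.1 × 0.827 = 1499 W
η = P_out / P_in = 1118 / 1499 = 0.746 = 74.6%

74.6 %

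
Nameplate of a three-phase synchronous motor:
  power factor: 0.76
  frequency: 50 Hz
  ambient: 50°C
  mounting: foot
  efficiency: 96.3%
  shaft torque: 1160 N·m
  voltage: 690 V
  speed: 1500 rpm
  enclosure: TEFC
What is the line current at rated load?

208 A

ω = 2π×1500/60 = 157.1 rad/s; P_out = τω = 1160 × 157.1 = 182236 W
P_in = P_out / η = 182236 / 0.963 = 189238 W
I_L = P_in / (√3·V_L·cosφ) = 189238 / (1.732 × 690 × 0.76) = 208 A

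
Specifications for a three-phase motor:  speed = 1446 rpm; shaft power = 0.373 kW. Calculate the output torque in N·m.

2.46 N·m

ω = 2π × 1446/60 = 151.4 rad/s
τ = P/ω = 373/151.4 = 2.46 N·m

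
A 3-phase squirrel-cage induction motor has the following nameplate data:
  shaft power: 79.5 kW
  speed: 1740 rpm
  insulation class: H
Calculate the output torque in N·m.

ω = 2π × 1740/60 = 182.2 rad/s
τ = P/ω = 79500/182.2 = 436 N·m

436 N·m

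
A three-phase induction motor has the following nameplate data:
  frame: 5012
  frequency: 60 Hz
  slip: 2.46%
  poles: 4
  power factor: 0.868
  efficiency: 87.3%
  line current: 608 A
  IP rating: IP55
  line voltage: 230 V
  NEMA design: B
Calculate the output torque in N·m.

998 N·m

P_in = √3·V·I·cosφ = 1.732 × 230 × 608 × 0.868 = 210232 W
P_out = η·P_in = 0.873 × 210232 = 183533 W
n_s = 120×60/4 = 1800 rpm; n = 1800×(1−0.0246) = 1756 rpm
ω = 2π×1756/60 = 183.9 rad/s
τ = P_out/ω = 183533/183.9 = 998 N·m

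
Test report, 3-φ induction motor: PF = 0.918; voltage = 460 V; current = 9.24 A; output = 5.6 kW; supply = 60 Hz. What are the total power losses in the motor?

1.16 kW

P_in = √3·V·I·cosφ = 1.732×460×9.24×0.918 = 6758 W
P_out = 5600 W
Losses = P_in − P_out = 6758 − 5600 = 1158 W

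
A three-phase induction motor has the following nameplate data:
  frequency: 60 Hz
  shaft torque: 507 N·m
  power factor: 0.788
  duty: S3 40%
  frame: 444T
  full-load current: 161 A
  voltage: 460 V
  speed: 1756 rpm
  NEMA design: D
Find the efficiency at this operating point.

92.2 %

ω = 2π × 1756/60 = 183.9 rad/s; P_out = τω = 507 × 183.9 = 93237 W
P_in = √3·V_L·I_L·cosφ = 1.732 × 460 × 161 × 0.788 = 101078 W
η = P_out / P_in = 93237 / 101078 = 0.922 = 92.2%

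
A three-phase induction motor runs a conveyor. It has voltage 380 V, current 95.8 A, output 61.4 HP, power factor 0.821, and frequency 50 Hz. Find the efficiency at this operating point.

P_out = 61.4 × 746 = 45804 W
P_in = √3·V_L·I_L·cosφ = 1.732 × 380 × 95.8 × 0.821 = 51765 W
η = P_out / P_in = 45804 / 51765 = 0.885 = 88.5%

88.5 %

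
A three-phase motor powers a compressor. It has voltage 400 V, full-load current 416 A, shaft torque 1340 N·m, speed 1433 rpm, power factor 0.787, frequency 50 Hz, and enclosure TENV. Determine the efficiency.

ω = 2π × 1433/60 = 150.1 rad/s; P_out = τω = 1340 × 150.1 = 201134 W
P_in = √3·V_L·I_L·cosφ = 1.732 × 400 × 416 × 0.787 = 226817 W
η = P_out / P_in = 201134 / 226817 = 0.887 = 88.7%

88.7 %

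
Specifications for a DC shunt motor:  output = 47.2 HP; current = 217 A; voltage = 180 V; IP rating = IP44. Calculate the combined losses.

P_in = V·I = 180×217 = 39060 W
P_out = 47.2×746 = 35211 W
Losses = P_in − P_out = 39060 − 35211 = 3849 W

3.85 kW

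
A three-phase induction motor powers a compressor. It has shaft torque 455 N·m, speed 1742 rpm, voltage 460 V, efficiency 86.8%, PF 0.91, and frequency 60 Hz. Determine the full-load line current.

132 A

ω = 2π×1742/60 = 182.4 rad/s; P_out = τω = 455 × 182.4 = 82992 W
P_in = P_out / η = 82992 / 0.868 = 95613 W
I_L = P_in / (√3·V_L·cosφ) = 95613 / (1.732 × 460 × 0.91) = 132 A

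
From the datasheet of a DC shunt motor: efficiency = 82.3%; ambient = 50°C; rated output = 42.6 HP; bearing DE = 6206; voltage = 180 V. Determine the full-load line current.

P_out = 42.6 × 746 = 31780 W
P_in = P_out / η = 31780 / 0.823 = 38615 W
I = P_in / V = 38615 / 180 = 215 A

215 A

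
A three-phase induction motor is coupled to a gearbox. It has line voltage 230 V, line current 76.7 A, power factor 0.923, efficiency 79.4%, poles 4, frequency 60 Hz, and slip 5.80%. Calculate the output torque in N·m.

126 N·m

P_in = √3·V·I·cosφ = 1.732 × 230 × 76.7 × 0.923 = 28202 W
P_out = η·P_in = 0.794 × 28202 = 22392 W
n_s = 120×60/4 = 1800 rpm; n = 1800×(1−0.058) = 1696 rpm
ω = 2π×1696/60 = 177.6 rad/s
τ = P_out/ω = 22392/177.6 = 126 N·m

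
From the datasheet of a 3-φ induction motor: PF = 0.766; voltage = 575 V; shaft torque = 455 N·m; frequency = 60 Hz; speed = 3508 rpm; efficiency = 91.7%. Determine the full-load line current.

239 A

ω = 2π×3508/60 = 367.4 rad/s; P_out = τω = 455 × 367.4 = 167167 W
P_in = P_out / η = 167167 / 0.917 = 182298 W
I_L = P_in / (√3·V_L·cosφ) = 182298 / (1.732 × 575 × 0.766) = 239 A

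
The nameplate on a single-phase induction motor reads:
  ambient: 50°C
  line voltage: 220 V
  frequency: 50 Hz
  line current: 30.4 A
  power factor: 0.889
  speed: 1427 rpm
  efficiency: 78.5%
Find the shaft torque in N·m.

P_in = V·I·cosφ = 220 × 30.4 × 0.889 = 5946 W
P_out = η·P_in = 0.785 × 5946 = 4668 W
n = 1427 rpm
ω = 2π×1427/60 = 149.4 rad/s
τ = P_out/ω = 4668/149.4 = 31.2 N·m

31.2 N·m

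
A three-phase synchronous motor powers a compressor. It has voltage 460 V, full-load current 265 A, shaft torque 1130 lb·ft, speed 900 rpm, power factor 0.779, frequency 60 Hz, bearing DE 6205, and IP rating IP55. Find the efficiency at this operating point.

τ = 1130 lb·ft × 1.356 = 1532 N·m
ω = 2π × 900/60 = 94.25 rad/s; P_out = τω = 1532 × 94.25 = 144391 W
P_in = √3·V_L·I_L·cosφ = 1.732 × 460 × 265 × 0.779 = 164471 W
η = P_out / P_in = 144391 / 164471 = 0.878 = 87.8%

87.8 %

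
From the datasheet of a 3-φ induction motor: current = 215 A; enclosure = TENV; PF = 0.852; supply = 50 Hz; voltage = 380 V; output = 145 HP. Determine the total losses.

P_in = √3·V·I·cosφ = 1.732×380×215×0.852 = 120562 W
P_out = 145×746 = 108170 W
Losses = P_in − P_out = 120562 − 108170 = 12392 W

12.4 kW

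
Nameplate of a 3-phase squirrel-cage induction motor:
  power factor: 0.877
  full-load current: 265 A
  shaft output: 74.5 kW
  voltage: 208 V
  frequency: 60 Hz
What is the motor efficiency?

P_out = 74.5 kW = 74500 W
P_in = √3·V_L·I_L·cosφ = 1.732 × 208 × 265 × 0.877 = 83725 W
η = P_out / P_in = 74500 / 83725 = 0.890 = 89.0%

89.0 %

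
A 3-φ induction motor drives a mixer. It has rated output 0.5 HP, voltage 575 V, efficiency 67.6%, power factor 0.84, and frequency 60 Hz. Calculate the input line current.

P_out = 0.5 × 746 = 373 W
P_in = P_out / η = 373 / 0.676 = 552 W
I_L = P_in / (√3·V_L·cosφ) = 552 / (1.732 × 575 × 0.84) = 0.66 A

0.66 A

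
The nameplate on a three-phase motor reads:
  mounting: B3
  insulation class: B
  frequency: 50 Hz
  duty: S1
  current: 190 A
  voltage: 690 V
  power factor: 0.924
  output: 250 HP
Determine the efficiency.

P_out = 250 × 746 = 186500 W
P_in = √3·V_L·I_L·cosφ = 1.732 × 690 × 190 × 0.924 = 209808 W
η = P_out / P_in = 186500 / 209808 = 0.889 = 88.9%

88.9 %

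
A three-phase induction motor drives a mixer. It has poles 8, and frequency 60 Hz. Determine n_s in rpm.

n_s = 120f/p = 120×60/8 = 900 rpm

900 rpm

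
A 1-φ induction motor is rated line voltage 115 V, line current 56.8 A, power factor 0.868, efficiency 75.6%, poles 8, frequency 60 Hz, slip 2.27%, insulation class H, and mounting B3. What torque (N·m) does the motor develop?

P_in = V·I·cosφ = 115 × 56.8 × 0.868 = 5670 W
P_out = η·P_in = 0.756 × 5670 = 4287 W
n_s = 120×60/8 = 900 rpm; n = 900×(1−0.0227) = 880 rpm
ω = 2π×880/60 = 92.15 rad/s
τ = P_out/ω = 4287/92.15 = 46.5 N·m

46.5 N·m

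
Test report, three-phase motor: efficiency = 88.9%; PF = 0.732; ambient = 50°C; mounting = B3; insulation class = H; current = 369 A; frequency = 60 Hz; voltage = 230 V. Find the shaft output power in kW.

95.7 kW

P_in = √3·V·I·cosφ = 1.732 × 230 × 369 × 0.732 = 107600 W
P_out = η·P_in = 0.889 × 107600 = 95656 W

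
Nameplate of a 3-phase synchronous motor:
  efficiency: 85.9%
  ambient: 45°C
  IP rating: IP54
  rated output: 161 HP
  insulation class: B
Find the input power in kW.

140 kW

P_out = 161 × 746 = 120106 W
P_in = P_out/η = 120106/0.859 = 139821 W = 140 kW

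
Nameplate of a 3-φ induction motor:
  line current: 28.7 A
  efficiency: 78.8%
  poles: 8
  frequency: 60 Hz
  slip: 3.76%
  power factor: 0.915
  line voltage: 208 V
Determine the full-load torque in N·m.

82.2 N·m

P_in = √3·V·I·cosφ = 1.732 × 208 × 28.7 × 0.915 = 9461 W
P_out = η·P_in = 0.788 × 9461 = 7455 W
n_s = 120×60/8 = 900 rpm; n = 900×(1−0.0376) = 866 rpm
ω = 2π×866/60 = 90.69 rad/s
τ = P_out/ω = 7455/90.69 = 82.2 N·m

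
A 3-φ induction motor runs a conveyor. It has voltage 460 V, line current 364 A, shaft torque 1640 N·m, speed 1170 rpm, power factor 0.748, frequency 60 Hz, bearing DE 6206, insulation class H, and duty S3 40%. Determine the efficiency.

ω = 2π × 1170/60 = 122.5 rad/s; P_out = τω = 1640 × 122.5 = 200900 W
P_in = √3·V_L·I_L·cosφ = 1.732 × 460 × 364 × 0.748 = 216925 W
η = P_out / P_in = 200900 / 216925 = 0.926 = 92.6%

92.6 %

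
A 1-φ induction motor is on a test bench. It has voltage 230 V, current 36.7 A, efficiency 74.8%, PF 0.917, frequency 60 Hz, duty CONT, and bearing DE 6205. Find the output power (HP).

7.76 HP

P_in = V·I·cosφ = 230 × 36.7 × 0.917 = 7740 W
P_out = η·P_in = 0.748 × 7740 = 5790 W
= 5790/746 = 7.76 HP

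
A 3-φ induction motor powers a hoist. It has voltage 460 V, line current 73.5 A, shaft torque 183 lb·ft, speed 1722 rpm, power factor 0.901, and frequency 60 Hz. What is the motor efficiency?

84.8 %

τ = 183 lb·ft × 1.356 = 248.1 N·m
ω = 2π × 1722/60 = 180.3 rad/s; P_out = τω = 248.1 × 180.3 = 44732 W
P_in = √3·V_L·I_L·cosφ = 1.732 × 460 × 73.5 × 0.901 = 52762 W
η = P_out / P_in = 44732 / 52762 = 0.848 = 84.8%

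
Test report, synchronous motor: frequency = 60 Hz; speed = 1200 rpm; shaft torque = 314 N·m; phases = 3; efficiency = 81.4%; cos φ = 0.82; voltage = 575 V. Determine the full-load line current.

ω = 2π×1200/60 = 125.7 rad/s; P_out = τω = 314 × 125.7 = 39470 W
P_in = P_out / η = 39470 / 0.814 = 48489 W
I_L = P_in / (√3·V_L·cosφ) = 48489 / (1.732 × 575 × 0.82) = 59.4 A

59.4 A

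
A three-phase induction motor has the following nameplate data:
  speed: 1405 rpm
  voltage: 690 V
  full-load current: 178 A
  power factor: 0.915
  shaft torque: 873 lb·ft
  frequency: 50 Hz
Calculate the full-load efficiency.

τ = 873 lb·ft × 1.356 = 1184 N·m
ω = 2π × 1405/60 = 147.1 rad/s; P_out = τω = 1184 × 147.1 = 174166 W
P_in = √3·V_L·I_L·cosφ = 1.732 × 690 × 178 × 0.915 = 194643 W
η = P_out / P_in = 174166 / 194643 = 0.895 = 89.5%

89.5 %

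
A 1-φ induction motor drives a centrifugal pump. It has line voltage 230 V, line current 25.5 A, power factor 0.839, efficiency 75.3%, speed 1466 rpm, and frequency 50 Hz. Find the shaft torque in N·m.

P_in = V·I·cosφ = 230 × 25.5 × 0.839 = 4921 W
P_out = η·P_in = 0.753 × 4921 = 3706 W
n = 1466 rpm
ω = 2π×1466/60 = 153.5 rad/s
τ = P_out/ω = 3706/153.5 = 24.1 N·m

24.1 N·m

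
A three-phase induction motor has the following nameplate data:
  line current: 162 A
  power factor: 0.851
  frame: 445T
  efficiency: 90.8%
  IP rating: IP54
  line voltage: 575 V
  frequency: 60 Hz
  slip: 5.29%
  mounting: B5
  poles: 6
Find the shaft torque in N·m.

1050 N·m

P_in = √3·V·I·cosφ = 1.732 × 575 × 162 × 0.851 = 137297 W
P_out = η·P_in = 0.908 × 137297 = 124666 W
n_s = 120×60/6 = 1200 rpm; n = 1200×(1−0.0529) = 1137 rpm
ω = 2π×1137/60 = 119.1 rad/s
τ = P_out/ω = 124666/119.1 = 1050 N·m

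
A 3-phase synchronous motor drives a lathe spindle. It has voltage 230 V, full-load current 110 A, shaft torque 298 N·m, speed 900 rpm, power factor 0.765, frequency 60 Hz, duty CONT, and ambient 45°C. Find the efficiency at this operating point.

ω = 2π × 900/60 = 94.25 rad/s; P_out = τω = 298 × 94.25 = 28087 W
P_in = √3·V_L·I_L·cosφ = 1.732 × 230 × 110 × 0.765 = 33522 W
η = P_out / P_in = 28087 / 33522 = 0.838 = 83.8%

83.8 %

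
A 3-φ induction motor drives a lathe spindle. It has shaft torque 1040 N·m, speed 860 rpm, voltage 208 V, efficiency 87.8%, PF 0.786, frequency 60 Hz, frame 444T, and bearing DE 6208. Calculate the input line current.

ω = 2π×860/60 = 90.06 rad/s; P_out = τω = 1040 × 90.06 = 93662 W
P_in = P_out / η = 93662 / 0.878 = 106677 W
I_L = P_in / (√3·V_L·cosφ) = 106677 / (1.732 × 208 × 0.786) = 377 A

377 A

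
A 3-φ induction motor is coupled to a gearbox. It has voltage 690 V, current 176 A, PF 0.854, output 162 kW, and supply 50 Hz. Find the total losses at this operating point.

P_in = √3·V·I·cosφ = 1.732×690×176×0.854 = 179625 W
P_out = 162000 W
Losses = P_in − P_out = 179625 − 162000 = 17625 W

17600 W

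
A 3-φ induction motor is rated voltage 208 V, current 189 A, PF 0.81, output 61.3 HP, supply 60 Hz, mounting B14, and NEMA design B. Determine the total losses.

9.42 kW

P_in = √3·V·I·cosφ = 1.732×208×189×0.81 = 55152 W
P_out = 61.3×746 = 45730 W
Losses = P_in − P_out = 55152 − 45730 = 9422 W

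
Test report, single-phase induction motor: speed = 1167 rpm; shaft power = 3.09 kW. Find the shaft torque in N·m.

25.3 N·m

ω = 2π × 1167/60 = 122.2 rad/s
τ = P/ω = 3090/122.2 = 25.3 N·m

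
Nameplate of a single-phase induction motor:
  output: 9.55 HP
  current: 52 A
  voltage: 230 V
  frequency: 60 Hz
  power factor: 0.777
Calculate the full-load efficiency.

P_out = 9.55 × 746 = 7124 W
P_in = V·I·cosφ = 230 × 52 × 0.777 = 9293 W
η = P_out / P_in = 7124 / 9293 = 0.767 = 76.7%

76.7 %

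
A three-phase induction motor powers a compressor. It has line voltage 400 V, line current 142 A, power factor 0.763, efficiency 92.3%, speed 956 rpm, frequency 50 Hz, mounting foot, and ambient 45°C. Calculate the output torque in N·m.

P_in = √3·V·I·cosφ = 1.732 × 400 × 142 × 0.763 = 75062 W
P_out = η·P_in = 0.923 × 75062 = 69282 W
n = 956 rpm
ω = 2π×956/60 = 100.1 rad/s
τ = P_out/ω = 69282/100.1 = 692 N·m

692 N·m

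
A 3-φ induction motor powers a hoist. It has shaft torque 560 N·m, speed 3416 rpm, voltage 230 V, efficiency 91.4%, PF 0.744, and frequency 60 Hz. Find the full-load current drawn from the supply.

739 A

ω = 2π×3416/60 = 357.7 rad/s; P_out = τω = 560 × 357.7 = 200312 W
P_in = P_out / η = 200312 / 0.914 = 219160 W
I_L = P_in / (√3·V_L·cosφ) = 219160 / (1.732 × 230 × 0.744) = 739 A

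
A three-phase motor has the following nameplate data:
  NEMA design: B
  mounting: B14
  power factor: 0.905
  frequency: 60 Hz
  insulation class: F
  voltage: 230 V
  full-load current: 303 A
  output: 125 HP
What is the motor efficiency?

85.4 %

P_out = 125 × 746 = 93250 W
P_in = √3·V_L·I_L·cosφ = 1.732 × 230 × 303 × 0.905 = 109236 W
η = P_out / P_in = 93250 / 109236 = 0.854 = 85.4%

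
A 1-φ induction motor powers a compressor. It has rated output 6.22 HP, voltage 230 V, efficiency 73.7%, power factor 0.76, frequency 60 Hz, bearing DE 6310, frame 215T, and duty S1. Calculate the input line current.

36 A

P_out = 6.22 × 746 = 4640 W
P_in = P_out / η = 4640 / 0.737 = 6296 W
I = P_in / (V·cosφ) = 6296 / (230 × 0.76) = 36 A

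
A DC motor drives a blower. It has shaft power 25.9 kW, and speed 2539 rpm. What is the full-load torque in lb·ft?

71.8 lb·ft

ω = 2π × 2539/60 = 265.9 rad/s
τ = P/ω = 25900/265.9 = 97.41 N·m
In lb·ft: 97.41/1.356 = 71.8 lb·ft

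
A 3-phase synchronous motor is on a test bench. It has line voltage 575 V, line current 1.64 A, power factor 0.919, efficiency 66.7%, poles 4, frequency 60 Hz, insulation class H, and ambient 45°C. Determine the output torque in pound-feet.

P_in = √3·V·I·cosφ = 1.732 × 575 × 1.64 × 0.919 = 1501 W
P_out = η·P_in = 0.667 × 1501 = 1001 W
n = n_s = 120×60/4 = 1800 rpm (synchronous)
ω = 2π×1800/60 = 188.5 rad/s
τ = P_out/ω = 1001/188.5 = 5.31 N·m
In lb·ft: 5.31/1.356 = 3.92 lb·ft

3.92 lb·ft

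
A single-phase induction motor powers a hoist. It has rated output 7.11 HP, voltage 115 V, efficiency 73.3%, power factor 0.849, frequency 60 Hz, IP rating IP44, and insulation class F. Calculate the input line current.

74.1 A

P_out = 7.11 × 746 = 5304 W
P_in = P_out / η = 5304 / 0.733 = 7236 W
I = P_in / (V·cosφ) = 7236 / (115 × 0.849) = 74.1 A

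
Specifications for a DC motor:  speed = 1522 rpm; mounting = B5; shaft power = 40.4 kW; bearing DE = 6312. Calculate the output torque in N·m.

ω = 2π × 1522/60 = 159.4 rad/s
τ = P/ω = 40400/159.4 = 253 N·m

253 N·m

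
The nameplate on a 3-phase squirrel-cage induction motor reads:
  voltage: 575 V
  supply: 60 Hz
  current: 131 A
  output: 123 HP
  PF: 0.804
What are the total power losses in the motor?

P_in = √3·V·I·cosφ = 1.732×575×131×0.804 = 104892 W
P_out = 123×746 = 91758 W
Losses = P_in − P_out = 104892 − 91758 = 13134 W

13100 W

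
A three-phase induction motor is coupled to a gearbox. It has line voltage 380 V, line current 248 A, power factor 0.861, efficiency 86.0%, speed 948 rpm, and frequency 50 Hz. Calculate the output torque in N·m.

P_in = √3·V·I·cosφ = 1.732 × 380 × 248 × 0.861 = 140536 W
P_out = η·P_in = 0.86 × 140536 = 120861 W
n = 948 rpm
ω = 2π×948/60 = 99.27 rad/s
τ = P_out/ω = 120861/99.27 = 1220 N·m

1220 N·m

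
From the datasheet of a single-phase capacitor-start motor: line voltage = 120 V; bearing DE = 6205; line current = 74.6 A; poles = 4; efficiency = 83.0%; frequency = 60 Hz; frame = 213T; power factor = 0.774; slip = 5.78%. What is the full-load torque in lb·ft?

P_in = V·I·cosφ = 120 × 74.6 × 0.774 = 6929 W
P_out = η·P_in = 0.83 × 6929 = 5751 W
n_s = 120×60/4 = 1800 rpm; n = 1800×(1−0.0578) = 1696 rpm
ω = 2π×1696/60 = 177.6 rad/s
τ = P_out/ω = 5751/177.6 = 32.38 N·m
In lb·ft: 32.38/1.356 = 23.9 lb·ft

23.9 lb·ft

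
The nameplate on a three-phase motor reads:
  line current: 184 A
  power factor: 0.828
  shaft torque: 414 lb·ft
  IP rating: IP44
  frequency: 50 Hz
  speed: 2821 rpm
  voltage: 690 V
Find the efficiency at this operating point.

τ = 414 lb·ft × 1.356 = 561.4 N·m
ω = 2π × 2821/60 = 295.4 rad/s; P_out = τω = 561.4 × 295.4 = 165838 W
P_in = √3·V_L·I_L·cosφ = 1.732 × 690 × 184 × 0.828 = 182073 W
η = P_out / P_in = 165838 / 182073 = 0.911 = 91.1%

91.1 %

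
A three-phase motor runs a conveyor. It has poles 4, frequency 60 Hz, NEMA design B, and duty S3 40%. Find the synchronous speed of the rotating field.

1800 rpm

n_s = 120f/p = 120×60/4 = 1800 rpm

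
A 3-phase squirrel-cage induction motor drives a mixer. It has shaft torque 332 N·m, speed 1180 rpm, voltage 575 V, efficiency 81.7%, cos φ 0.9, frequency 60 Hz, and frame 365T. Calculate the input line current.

56 A

ω = 2π×1180/60 = 123.6 rad/s; P_out = τω = 332 × 123.6 = 41035 W
P_in = P_out / η = 41035 / 0.817 = 50226 W
I_L = P_in / (√3·V_L·cosφ) = 50226 / (1.732 × 575 × 0.9) = 56 A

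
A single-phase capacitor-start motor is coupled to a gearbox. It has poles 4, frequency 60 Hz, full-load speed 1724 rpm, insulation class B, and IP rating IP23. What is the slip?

4.2 %

n_s = 120f/p = 120×60/4 = 1800 rpm
s = (n_s − n)/n_s = (1800 − 1724)/1800 = 0.0422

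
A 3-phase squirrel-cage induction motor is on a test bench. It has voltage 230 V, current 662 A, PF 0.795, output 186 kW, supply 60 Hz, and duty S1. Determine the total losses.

P_in = √3·V·I·cosφ = 1.732×230×662×0.795 = 209653 W
P_out = 186000 W
Losses = P_in − P_out = 209653 − 186000 = 23653 W

23700 W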